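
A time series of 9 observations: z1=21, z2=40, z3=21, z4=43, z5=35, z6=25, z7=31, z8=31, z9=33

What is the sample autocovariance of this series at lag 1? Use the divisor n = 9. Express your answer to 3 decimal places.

-30.779

Mean z̄ = (21 + 40 + 21 + 43 + 35 + 25 + 31 + 31 + 33)/9 = 31.1111
Σ_{t=1}^{8}(z_t−z̄)(z_{t+1}−z̄) = -277.0123
γ_1 = -277.0123 / 9 = -30.779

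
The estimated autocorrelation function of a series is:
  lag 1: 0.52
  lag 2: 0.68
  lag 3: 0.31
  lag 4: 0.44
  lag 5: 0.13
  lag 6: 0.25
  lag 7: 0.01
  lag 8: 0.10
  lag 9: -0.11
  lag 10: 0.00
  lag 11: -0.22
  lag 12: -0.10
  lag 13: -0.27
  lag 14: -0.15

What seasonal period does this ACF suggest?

2

The largest autocorrelation is r_2 = 0.68; the remaining lags stay at or below 0.52.
The dominant spike at lag 2 indicates a seasonal period of 2.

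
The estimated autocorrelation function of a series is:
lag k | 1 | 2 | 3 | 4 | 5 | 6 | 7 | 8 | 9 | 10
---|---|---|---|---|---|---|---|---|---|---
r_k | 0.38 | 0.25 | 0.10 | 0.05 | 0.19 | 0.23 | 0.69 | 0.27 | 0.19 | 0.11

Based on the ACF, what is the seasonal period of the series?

7

The largest autocorrelation is r_7 = 0.69; the remaining lags stay at or below 0.38. The elevated value at lag 1 (0.38), dropping to 0.25 at lag 2, reflects decaying short-term dependence rather than seasonality.
The dominant spike at lag 7 indicates a seasonal period of 7.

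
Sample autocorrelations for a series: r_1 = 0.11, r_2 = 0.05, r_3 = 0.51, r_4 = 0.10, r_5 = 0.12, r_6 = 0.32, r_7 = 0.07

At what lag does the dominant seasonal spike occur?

The largest autocorrelation is r_3 = 0.51, with a weaker echo at lag 6 (0.32); the remaining lags stay at or below 0.12.
The dominant spike at lag 3 indicates a seasonal period of 3.

3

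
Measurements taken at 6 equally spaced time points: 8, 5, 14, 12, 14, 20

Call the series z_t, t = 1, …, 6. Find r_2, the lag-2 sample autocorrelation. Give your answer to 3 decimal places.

-0.032

Mean z̄ = (8 + 5 + 14 + 12 + 14 + 20)/6 = 12.1667
Σ(z_t−z̄)(z_{t+2}−z̄) = (-7.6389) + (1.1944) + (3.3611) + (-1.3056) = -4.3889
Denominator Σ(z_t−z̄)² = 136.8333
r_2 = -4.3889 / 136.8333 = -0.032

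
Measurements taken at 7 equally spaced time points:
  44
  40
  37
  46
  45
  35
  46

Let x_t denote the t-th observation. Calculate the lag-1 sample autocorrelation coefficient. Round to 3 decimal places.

-0.423

Mean x̄ = (44 + 40 + 37 + 46 + 45 + 35 + 46)/7 = 41.8571
Numerator Σ_{t=1}^{6}(x_t−x̄)(x_{t+1}−x̄) = -52.0204
Denominator Σ(x_t−x̄)² = 122.8571
r_1 = -52.0204 / 122.8571 = -0.423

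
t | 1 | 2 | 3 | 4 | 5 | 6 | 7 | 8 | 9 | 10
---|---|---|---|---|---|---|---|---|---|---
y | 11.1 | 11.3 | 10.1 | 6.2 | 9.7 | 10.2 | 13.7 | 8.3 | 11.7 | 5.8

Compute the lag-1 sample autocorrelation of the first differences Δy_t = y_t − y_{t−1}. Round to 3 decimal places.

First differences Δy: 0.2, -1.2, -3.9, 3.5, 0.5, 3.5, -5.4, 3.4, -5.9
Mean of differences = -0.5889
Numerator Σ(Δy_t−Δȳ)(Δy_{t+1}−Δȳ) = -63.1412
Denominator Σ(Δy_t−Δȳ)² = 113.8489
r_1(Δy) = -63.1412 / 113.8489 = -0.555

-0.555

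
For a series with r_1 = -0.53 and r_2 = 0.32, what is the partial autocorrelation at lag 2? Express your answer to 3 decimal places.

φ_{22} = (r_2 − r_1²) / (1 − r_1²)
r_1² = (-0.53)² = 0.2809
Numerator = 0.32 − 0.2809 = 0.0391; denominator = 1 − 0.2809 = 0.7191
φ_{22} = 0.0391 / 0.7191 = 0.054

0.054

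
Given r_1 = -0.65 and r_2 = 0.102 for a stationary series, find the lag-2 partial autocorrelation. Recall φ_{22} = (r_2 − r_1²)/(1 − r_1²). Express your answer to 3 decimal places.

φ_{22} = (r_2 − r_1²) / (1 − r_1²)
r_1² = (-0.65)² = 0.4225
Numerator = 0.102 − 0.4225 = -0.3205; denominator = 1 − 0.4225 = 0.5775
φ_{22} = -0.3205 / 0.5775 = -0.555

-0.555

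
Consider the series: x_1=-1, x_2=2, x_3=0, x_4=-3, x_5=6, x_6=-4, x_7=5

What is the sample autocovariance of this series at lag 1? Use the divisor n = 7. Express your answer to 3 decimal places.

Mean x̄ = (-1 + 2 + 0 − 3 + 6 − 4 + 5)/7 = 0.7143
Σ_{t=1}^{6}(x_t−x̄)(x_{t+1}−x̄) = -65.2245
γ_1 = -65.2245 / 7 = -9.318

-9.318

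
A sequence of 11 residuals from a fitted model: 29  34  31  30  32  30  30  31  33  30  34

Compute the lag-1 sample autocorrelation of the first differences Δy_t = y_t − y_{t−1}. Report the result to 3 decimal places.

First differences Δy: 5, -3, -1, 2, -2, 0, 1, 2, -3, 4
Mean of differences = 0.5000
Numerator Σ(Δy_t−Δȳ)(Δy_{t+1}−Δȳ) = -32.2500
Denominator Σ(Δy_t−Δȳ)² = 70.5000
r_1(Δy) = -32.2500 / 70.5000 = -0.457

-0.457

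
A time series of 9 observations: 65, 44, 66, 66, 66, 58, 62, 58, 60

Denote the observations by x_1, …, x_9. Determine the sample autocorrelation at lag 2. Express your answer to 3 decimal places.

-0.092

Mean x̄ = (65 + 44 + 66 + 66 + 66 + 58 + 62 + 58 + 60)/9 = 60.5556
Numerator Σ_{t=1}^{7}(x_t−x̄)(x_{t+2}−x̄) = -36.6173
Denominator Σ(x_t−x̄)² = 398.2222
r_2 = -36.6173 / 398.2222 = -0.092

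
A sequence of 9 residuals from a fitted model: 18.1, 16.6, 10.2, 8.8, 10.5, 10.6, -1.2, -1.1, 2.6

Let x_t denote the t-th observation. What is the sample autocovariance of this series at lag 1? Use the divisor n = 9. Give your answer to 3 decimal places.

25.046

Mean x̄ = (18.1 + 16.6 + 10.2 + 8.8 + 10.5 + 10.6 − 1.2 − 1.1 + 2.6)/9 = 8.3444
Σ_{t=1}^{8}(x_t−x̄)(x_{t+1}−x̄) = 225.4125
γ_1 = 225.4125 / 9 = 25.046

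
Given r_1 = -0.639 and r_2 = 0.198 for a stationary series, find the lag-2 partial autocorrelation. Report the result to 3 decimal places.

φ_{22} = (r_2 − r_1²) / (1 − r_1²)
r_1² = (-0.639)² = 0.408321
Numerator = 0.198 − 0.4083 = -0.2103; denominator = 1 − 0.4083 = 0.5917
φ_{22} = -0.2103 / 0.5917 = -0.355

-0.355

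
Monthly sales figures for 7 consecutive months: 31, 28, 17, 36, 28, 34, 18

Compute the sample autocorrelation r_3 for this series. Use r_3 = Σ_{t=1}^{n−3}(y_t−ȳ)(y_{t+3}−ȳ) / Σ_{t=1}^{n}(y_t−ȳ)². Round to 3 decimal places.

-0.361

Mean ȳ = (31 + 28 + 17 + 36 + 28 + 34 + 18)/7 = 27.4286
Deviations from mean: 3.5714, 0.5714, -10.4286, 8.5714, 0.5714, 6.5714, -9.4286
Σ(y_t−ȳ)(y_{t+3}−ȳ) = (30.6122) + (0.3265) + (-68.5306) + (-80.8163) = -118.4082
Denominator Σ(y_t−ȳ)² = 327.7143
r_3 = -118.4082 / 327.7143 = -0.361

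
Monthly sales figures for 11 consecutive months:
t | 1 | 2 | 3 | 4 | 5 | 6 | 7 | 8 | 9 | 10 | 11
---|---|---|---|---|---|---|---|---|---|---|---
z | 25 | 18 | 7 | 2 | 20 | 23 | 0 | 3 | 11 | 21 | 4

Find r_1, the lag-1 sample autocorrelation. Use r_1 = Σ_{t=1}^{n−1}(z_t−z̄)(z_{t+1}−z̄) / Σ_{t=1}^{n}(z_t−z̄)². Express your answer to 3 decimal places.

0.012

Mean z̄ = (25 + 18 + 7 + 2 + 20 + 23 + 0 + 3 + 11 + 21 + 4)/11 = 12.1818
Numerator Σ_{t=1}^{10}(z_t−z̄)(z_{t+1}−z̄) = 10.5124
Denominator Σ(z_t−z̄)² = 885.6364
r_1 = 10.5124 / 885.6364 = 0.012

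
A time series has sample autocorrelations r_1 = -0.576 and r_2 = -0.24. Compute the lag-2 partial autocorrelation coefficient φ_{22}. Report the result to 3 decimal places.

-0.856

φ_{22} = (r_2 − r_1²) / (1 − r_1²)
r_1² = (-0.576)² = 0.331776
Numerator = -0.24 − 0.3318 = -0.5718; denominator = 1 − 0.3318 = 0.6682
φ_{22} = -0.5718 / 0.6682 = -0.856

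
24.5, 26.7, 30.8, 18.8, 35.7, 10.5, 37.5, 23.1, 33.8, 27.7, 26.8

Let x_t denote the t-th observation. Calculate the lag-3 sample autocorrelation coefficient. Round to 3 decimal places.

Mean x̄ = (24.5 + 26.7 + 30.8 + 18.8 + 35.7 + 10.5 + 37.5 + 23.1 + 33.8 + 27.7 + 26.8)/11 = 26.9000
Numerator Σ_{t=1}^{8}(x_t−x̄)(x_{t+3}−x̄) = -269.8800
Denominator Σ(x_t−x̄)² = 608.0800
r_3 = -269.8800 / 608.0800 = -0.444

-0.444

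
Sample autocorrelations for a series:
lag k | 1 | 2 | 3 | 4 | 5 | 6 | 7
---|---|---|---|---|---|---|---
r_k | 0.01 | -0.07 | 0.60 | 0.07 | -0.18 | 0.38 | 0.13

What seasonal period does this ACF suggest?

3

The largest autocorrelation is r_3 = 0.60, with a weaker echo at lag 6 (0.38); the remaining lags stay at or below 0.13.
The dominant spike at lag 3 indicates a seasonal period of 3.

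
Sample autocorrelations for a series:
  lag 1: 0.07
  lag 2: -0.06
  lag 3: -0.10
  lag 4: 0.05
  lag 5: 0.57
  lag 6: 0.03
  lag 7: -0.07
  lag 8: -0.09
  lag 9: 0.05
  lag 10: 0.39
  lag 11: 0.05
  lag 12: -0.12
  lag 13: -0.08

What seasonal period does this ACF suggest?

5

The largest autocorrelation is r_5 = 0.57, with a weaker echo at lag 10 (0.39); the remaining lags stay at or below 0.07.
The dominant spike at lag 5 indicates a seasonal period of 5.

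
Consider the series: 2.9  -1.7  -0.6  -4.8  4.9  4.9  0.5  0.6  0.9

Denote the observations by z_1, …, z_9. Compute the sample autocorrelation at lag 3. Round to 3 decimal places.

-0.342

Mean z̄ = (2.9 − 1.7 − 0.6 − 4.8 + 4.9 + 4.9 + 0.5 + 0.6 + 0.9)/9 = 0.8444
Numerator Σ_{t=1}^{6}(z_t−z̄)(z_{t+3}−z̄) = -26.6015
Denominator Σ(z_t−z̄)² = 77.7222
r_3 = -26.6015 / 77.7222 = -0.342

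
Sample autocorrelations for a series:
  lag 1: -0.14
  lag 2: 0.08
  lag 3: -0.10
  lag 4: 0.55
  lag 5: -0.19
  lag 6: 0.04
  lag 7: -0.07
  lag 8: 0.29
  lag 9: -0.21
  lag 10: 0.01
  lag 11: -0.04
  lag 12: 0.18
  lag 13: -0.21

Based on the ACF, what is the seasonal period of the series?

4

The largest autocorrelation is r_4 = 0.55, with weaker echoes at lags 8 (0.29) and 12 (0.18); the remaining lags stay at or below 0.08.
The dominant spike at lag 4 indicates a seasonal period of 4.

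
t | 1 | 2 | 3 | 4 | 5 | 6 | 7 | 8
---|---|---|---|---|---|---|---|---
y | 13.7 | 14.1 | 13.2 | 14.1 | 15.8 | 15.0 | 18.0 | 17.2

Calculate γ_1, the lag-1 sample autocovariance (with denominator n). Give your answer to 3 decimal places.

Mean ȳ = (13.7 + 14.1 + 13.2 + 14.1 + 15.8 + 15.0 + 18.0 + 17.2)/8 = 15.1375
Deviations: -1.4375, -1.0375, -1.9375, -1.0375, 0.6625, -0.1375, 2.8625, 2.0625
Σ_{t=1}^{7}(y_t−ȳ)(y_{t+1}−ȳ) = 10.2436
γ_1 = 10.2436 / 8 = 1.280

1.280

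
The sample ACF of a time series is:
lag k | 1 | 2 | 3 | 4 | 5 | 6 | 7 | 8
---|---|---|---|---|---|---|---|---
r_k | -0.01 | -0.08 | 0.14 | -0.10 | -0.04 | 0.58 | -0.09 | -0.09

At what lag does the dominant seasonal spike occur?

The largest autocorrelation is r_6 = 0.58; the remaining lags stay at or below 0.14.
The dominant spike at lag 6 indicates a seasonal period of 6.

6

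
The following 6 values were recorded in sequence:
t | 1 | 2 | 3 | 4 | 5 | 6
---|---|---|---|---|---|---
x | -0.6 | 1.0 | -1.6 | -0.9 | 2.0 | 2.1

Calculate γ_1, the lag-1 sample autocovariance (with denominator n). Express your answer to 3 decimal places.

0.227

Mean x̄ = (-0.6 + 1.0 − 1.6 − 0.9 + 2.0 + 2.1)/6 = 0.3333
Σ_{t=1}^{5}(x_t−x̄)(x_{t+1}−x̄) = 1.3622
γ_1 = 1.3622 / 6 = 0.227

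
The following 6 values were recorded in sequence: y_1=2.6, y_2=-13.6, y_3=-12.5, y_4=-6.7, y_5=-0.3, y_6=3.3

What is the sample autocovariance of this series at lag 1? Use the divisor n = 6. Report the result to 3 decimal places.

8.134

Mean ȳ = (2.6 − 13.6 − 12.5 − 6.7 − 0.3 + 3.3)/6 = -4.5333
Deviations: 7.1333, -9.0667, -7.9667, -2.1667, 4.2333, 7.8333
Σ_{t=1}^{5}(y_t−ȳ)(y_{t+1}−ȳ) = 48.8056
γ_1 = 48.8056 / 6 = 8.134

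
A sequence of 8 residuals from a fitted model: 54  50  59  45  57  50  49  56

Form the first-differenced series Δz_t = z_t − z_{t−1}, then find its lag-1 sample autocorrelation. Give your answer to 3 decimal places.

-0.773

First differences Δz: -4, 9, -14, 12, -7, -1, 7
Mean of differences = 0.2857
Numerator Σ(Δz_t−Δz̄)(Δz_{t+1}−Δz̄) = -413.7959
Denominator Σ(Δz_t−Δz̄)² = 535.4286
r_1(Δz) = -413.7959 / 535.4286 = -0.773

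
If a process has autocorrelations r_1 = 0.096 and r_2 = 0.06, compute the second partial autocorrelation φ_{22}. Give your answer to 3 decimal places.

φ_{22} = (r_2 − r_1²) / (1 − r_1²)
r_1² = (0.096)² = 0.009216
Numerator = 0.06 − 0.0092 = 0.0508; denominator = 1 − 0.0092 = 0.9908
φ_{22} = 0.0508 / 0.9908 = 0.051

0.051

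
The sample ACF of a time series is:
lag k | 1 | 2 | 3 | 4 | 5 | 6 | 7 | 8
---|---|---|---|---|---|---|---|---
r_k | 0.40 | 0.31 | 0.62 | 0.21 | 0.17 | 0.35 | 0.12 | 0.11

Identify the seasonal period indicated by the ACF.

3

The largest autocorrelation is r_3 = 0.62; the remaining lags stay at or below 0.40. The elevated value at lag 1 (0.40), dropping to 0.31 at lag 2, reflects decaying short-term dependence rather than seasonality.
The dominant spike at lag 3 indicates a seasonal period of 3.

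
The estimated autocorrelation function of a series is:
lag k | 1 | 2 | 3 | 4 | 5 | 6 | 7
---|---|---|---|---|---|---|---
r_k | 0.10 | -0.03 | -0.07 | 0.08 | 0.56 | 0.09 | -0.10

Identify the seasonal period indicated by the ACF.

The largest autocorrelation is r_5 = 0.56; the remaining lags stay at or below 0.10.
The dominant spike at lag 5 indicates a seasonal period of 5.

5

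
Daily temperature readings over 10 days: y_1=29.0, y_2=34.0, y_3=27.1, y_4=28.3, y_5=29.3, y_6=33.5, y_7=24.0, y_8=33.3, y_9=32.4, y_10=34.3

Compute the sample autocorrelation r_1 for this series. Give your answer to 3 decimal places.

-0.327

Mean ȳ = (29.0 + 34.0 + 27.1 + 28.3 + 29.3 + 33.5 + 24.0 + 33.3 + 32.4 + 34.3)/10 = 30.5200
Numerator Σ_{t=1}^{9}(y_t−ȳ)(y_{t+1}−ȳ) = -35.7484
Denominator Σ(y_t−ȳ)² = 109.4760
r_1 = -35.7484 / 109.4760 = -0.327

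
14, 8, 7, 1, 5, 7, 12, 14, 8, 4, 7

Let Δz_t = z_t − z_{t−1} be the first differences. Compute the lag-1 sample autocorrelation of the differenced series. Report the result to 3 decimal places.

0.071

First differences Δz: -6, -1, -6, 4, 2, 5, 2, -6, -4, 3
Mean of differences = -0.7000
Numerator Σ(Δz_t−Δz̄)(Δz_{t+1}−Δz̄) = 12.7100
Denominator Σ(Δz_t−Δz̄)² = 178.1000
r_1(Δz) = 12.7100 / 178.1000 = 0.071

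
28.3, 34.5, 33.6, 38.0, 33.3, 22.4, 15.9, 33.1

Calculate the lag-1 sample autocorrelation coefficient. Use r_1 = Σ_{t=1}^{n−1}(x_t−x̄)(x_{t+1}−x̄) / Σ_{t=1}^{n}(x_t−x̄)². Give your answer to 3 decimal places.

0.270

Mean x̄ = (28.3 + 34.5 + 33.6 + 38.0 + 33.3 + 22.4 + 15.9 + 33.1)/8 = 29.8875
Numerator Σ_{t=1}^{7}(x_t−x̄)(x_{t+1}−x̄) = 101.8486
Denominator Σ(x_t−x̄)² = 377.0688
r_1 = 101.8486 / 377.0688 = 0.270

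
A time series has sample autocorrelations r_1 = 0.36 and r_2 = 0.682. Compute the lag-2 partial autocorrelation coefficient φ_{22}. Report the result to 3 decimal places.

0.635

φ_{22} = (r_2 − r_1²) / (1 − r_1²)
r_1² = (0.36)² = 0.1296
Numerator = 0.682 − 0.1296 = 0.5524; denominator = 1 − 0.1296 = 0.8704
φ_{22} = 0.5524 / 0.8704 = 0.635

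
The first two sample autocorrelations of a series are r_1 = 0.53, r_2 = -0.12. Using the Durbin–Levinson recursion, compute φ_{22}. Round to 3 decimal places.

-0.558

φ_{22} = (r_2 − r_1²) / (1 − r_1²)
r_1² = (0.53)² = 0.2809
Numerator = -0.12 − 0.2809 = -0.4009; denominator = 1 − 0.2809 = 0.7191
φ_{22} = -0.4009 / 0.7191 = -0.558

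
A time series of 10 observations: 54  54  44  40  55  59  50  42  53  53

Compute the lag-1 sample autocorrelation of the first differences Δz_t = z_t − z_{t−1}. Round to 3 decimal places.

First differences Δz: 0, -10, -4, 15, 4, -9, -8, 11, 0
Mean of differences = -0.1111
Numerator Σ(Δz_t−Δz̄)(Δz_{t+1}−Δz̄) = -12.1235
Denominator Σ(Δz_t−Δz̄)² = 622.8889
r_1(Δz) = -12.1235 / 622.8889 = -0.019

-0.019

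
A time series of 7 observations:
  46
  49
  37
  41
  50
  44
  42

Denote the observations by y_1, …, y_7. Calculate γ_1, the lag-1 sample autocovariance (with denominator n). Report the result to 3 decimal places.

Mean ȳ = (46 + 49 + 37 + 41 + 50 + 44 + 42)/7 = 44.1429
Σ_{t=1}^{6}(y_t−ȳ)(y_{t+1}−ȳ) = -22.1633
γ_1 = -22.1633 / 7 = -3.166

-3.166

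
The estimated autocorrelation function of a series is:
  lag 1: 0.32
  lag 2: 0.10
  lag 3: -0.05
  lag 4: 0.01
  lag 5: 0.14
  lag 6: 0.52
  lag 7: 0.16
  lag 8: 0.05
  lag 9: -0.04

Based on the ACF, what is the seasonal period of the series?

The largest autocorrelation is r_6 = 0.52; the remaining lags stay at or below 0.32. The elevated value at lag 1 (0.32), dropping to 0.10 at lag 2, reflects decaying short-term dependence rather than seasonality.
The dominant spike at lag 6 indicates a seasonal period of 6.

6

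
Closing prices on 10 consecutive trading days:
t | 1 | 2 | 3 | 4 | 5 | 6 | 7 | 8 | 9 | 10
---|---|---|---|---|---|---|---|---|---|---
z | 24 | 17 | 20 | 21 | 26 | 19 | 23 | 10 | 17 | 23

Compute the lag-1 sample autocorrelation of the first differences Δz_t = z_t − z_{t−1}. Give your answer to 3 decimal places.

-0.439

First differences Δz: -7, 3, 1, 5, -7, 4, -13, 7, 6
Mean of differences = -0.1111
Numerator Σ(Δz_t−Δz̄)(Δz_{t+1}−Δz̄) = -177.0123
Denominator Σ(Δz_t−Δz̄)² = 402.8889
r_1(Δz) = -177.0123 / 402.8889 = -0.439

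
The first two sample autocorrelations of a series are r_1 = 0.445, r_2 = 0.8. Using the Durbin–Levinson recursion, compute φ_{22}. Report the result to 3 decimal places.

0.751

φ_{22} = (r_2 − r_1²) / (1 − r_1²)
r_1² = (0.445)² = 0.198025
Numerator = 0.8 − 0.1980 = 0.6020; denominator = 1 − 0.1980 = 0.8020
φ_{22} = 0.6020 / 0.8020 = 0.751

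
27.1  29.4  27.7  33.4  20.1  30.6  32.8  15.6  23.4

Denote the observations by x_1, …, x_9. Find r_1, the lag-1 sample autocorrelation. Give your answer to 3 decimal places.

Mean x̄ = (27.1 + 29.4 + 27.7 + 33.4 + 20.1 + 30.6 + 32.8 + 15.6 + 23.4)/9 = 26.6778
Numerator Σ_{t=1}^{8}(x_t−x̄)(x_{t+1}−x̄) = -66.7105
Denominator Σ(x_t−x̄)² = 283.4156
r_1 = -66.7105 / 283.4156 = -0.235

-0.235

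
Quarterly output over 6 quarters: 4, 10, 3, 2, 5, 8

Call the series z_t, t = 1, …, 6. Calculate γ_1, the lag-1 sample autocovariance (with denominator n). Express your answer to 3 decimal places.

Mean z̄ = (4 + 10 + 3 + 2 + 5 + 8)/6 = 5.3333
Σ_{t=1}^{5}(z_t−z̄)(z_{t+1}−z̄) = -9.1111
γ_1 = -9.1111 / 6 = -1.519

-1.519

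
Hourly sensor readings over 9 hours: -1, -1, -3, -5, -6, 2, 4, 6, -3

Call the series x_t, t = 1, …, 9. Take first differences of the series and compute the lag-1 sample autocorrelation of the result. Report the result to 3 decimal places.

First differences Δx: 0, -2, -2, -1, 8, 2, 2, -9
Mean of differences = -0.2500
Numerator Σ(Δx_t−Δx̄)(Δx_{t+1}−Δx̄) = 1.6875
Denominator Σ(Δx_t−Δx̄)² = 161.5000
r_1(Δx) = 1.6875 / 161.5000 = 0.010

0.010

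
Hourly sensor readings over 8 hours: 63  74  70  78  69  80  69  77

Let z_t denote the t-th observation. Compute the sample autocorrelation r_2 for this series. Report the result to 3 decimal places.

0.557

Mean z̄ = (63 + 74 + 70 + 78 + 69 + 80 + 69 + 77)/8 = 72.5000
Deviations from mean: -9.5000, 1.5000, -2.5000, 5.5000, -3.5000, 7.5000, -3.5000, 4.5000
Σ(z_t−z̄)(z_{t+2}−z̄) = (23.7500) + (8.2500) + (8.7500) + (41.2500) + (12.2500) + (33.7500) = 128.0000
Denominator Σ(z_t−z̄)² = 230.0000
r_2 = 128.0000 / 230.0000 = 0.557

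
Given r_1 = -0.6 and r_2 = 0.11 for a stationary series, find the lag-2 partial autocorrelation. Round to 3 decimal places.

φ_{22} = (r_2 − r_1²) / (1 − r_1²)
r_1² = (-0.6)² = 0.36
Numerator = 0.11 − 0.3600 = -0.2500; denominator = 1 − 0.3600 = 0.6400
φ_{22} = -0.2500 / 0.6400 = -0.391

-0.391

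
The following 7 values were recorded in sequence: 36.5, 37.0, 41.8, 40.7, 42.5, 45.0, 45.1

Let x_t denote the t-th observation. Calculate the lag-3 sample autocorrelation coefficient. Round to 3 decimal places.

Mean x̄ = (36.5 + 37.0 + 41.8 + 40.7 + 42.5 + 45.0 + 45.1)/7 = 41.2286
Deviations from mean: -4.7286, -4.2286, 0.5714, -0.5286, 1.2714, 3.7714, 3.8714
Σ(x_t−x̄)(x_{t+3}−x̄) = (2.4994) + (-5.3763) + (2.1551) + (-2.0463) = -2.7682
Denominator Σ(x_t−x̄)² = 71.6743
r_3 = -2.7682 / 71.6743 = -0.039

-0.039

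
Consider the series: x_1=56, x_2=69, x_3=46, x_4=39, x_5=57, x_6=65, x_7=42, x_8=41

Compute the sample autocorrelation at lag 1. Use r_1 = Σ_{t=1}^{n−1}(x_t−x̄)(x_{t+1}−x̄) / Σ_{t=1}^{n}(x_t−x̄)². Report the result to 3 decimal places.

Mean x̄ = (56 + 69 + 46 + 39 + 57 + 65 + 42 + 41)/8 = 51.8750
Numerator Σ_{t=1}^{7}(x_t−x̄)(x_{t+1}−x̄) = 24.7344
Denominator Σ(x_t−x̄)² = 924.8750
r_1 = 24.7344 / 924.8750 = 0.027

0.027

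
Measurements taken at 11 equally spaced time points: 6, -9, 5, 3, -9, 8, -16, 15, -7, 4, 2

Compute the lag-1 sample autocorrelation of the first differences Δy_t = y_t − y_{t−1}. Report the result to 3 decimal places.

First differences Δy: -15, 14, -2, -12, 17, -24, 31, -22, 11, -2
Mean of differences = -0.4000
Numerator Σ(Δy_t−Δȳ)(Δy_{t+1}−Δȳ) = -2510.9600
Denominator Σ(Δy_t−Δȳ)² = 3002.4000
r_1(Δy) = -2510.9600 / 3002.4000 = -0.836

-0.836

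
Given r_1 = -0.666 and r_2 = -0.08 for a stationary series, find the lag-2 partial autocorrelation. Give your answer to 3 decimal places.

-0.941

φ_{22} = (r_2 − r_1²) / (1 − r_1²)
r_1² = (-0.666)² = 0.443556
Numerator = -0.08 − 0.4436 = -0.5236; denominator = 1 − 0.4436 = 0.5564
φ_{22} = -0.5236 / 0.5564 = -0.941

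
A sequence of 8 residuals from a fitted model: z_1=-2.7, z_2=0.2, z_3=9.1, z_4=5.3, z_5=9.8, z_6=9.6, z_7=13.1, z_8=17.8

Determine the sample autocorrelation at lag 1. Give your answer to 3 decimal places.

Mean z̄ = (-2.7 + 0.2 + 9.1 + 5.3 + 9.8 + 9.6 + 13.1 + 17.8)/8 = 7.7750
Deviations from mean: -10.4750, -7.5750, 1.3250, -2.4750, 2.0250, 1.8250, 5.3250, 10.0250
Σ(z_t−z̄)(z_{t+1}−z̄) = (79.3481) + (-10.0369) + (-3.2794) + (-5.0119) + (3.6956) + (9.7181) + (53.3831) = 127.8169
Denominator Σ(z_t−z̄)² = 311.2750
r_1 = 127.8169 / 311.2750 = 0.411

0.411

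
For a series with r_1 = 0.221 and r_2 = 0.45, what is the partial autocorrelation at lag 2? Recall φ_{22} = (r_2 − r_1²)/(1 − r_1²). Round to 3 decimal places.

0.422

φ_{22} = (r_2 − r_1²) / (1 − r_1²)
r_1² = (0.221)² = 0.048841
Numerator = 0.45 − 0.0488 = 0.4012; denominator = 1 − 0.0488 = 0.9512
φ_{22} = 0.4012 / 0.9512 = 0.422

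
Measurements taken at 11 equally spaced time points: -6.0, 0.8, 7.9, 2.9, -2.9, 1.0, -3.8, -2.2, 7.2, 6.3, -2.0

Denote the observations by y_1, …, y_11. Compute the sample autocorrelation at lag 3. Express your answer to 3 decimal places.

Mean ȳ = (-6.0 + 0.8 + 7.9 + 2.9 − 2.9 + 1.0 − 3.8 − 2.2 + 7.2 + 6.3 − 2.0)/11 = 0.8364
Numerator Σ_{t=1}^{8}(y_t−ȳ)(y_{t+3}−ȳ) = -26.7167
Denominator Σ(y_t−ȳ)² = 223.9855
r_3 = -26.7167 / 223.9855 = -0.119

-0.119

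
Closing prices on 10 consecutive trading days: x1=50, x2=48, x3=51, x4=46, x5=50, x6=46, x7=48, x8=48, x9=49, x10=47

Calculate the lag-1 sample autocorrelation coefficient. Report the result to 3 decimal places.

Mean x̄ = (50 + 48 + 51 + 46 + 50 + 46 + 48 + 48 + 49 + 47)/10 = 48.3000
Numerator Σ_{t=1}^{9}(x_t−x̄)(x_{t+1}−x̄) = -15.6900
Denominator Σ(x_t−x̄)² = 26.1000
r_1 = -15.6900 / 26.1000 = -0.601

-0.601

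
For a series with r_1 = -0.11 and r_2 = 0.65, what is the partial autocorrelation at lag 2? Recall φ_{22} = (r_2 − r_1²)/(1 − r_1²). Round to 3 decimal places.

0.646

φ_{22} = (r_2 − r_1²) / (1 − r_1²)
r_1² = (-0.11)² = 0.0121
Numerator = 0.65 − 0.0121 = 0.6379; denominator = 1 − 0.0121 = 0.9879
φ_{22} = 0.6379 / 0.9879 = 0.646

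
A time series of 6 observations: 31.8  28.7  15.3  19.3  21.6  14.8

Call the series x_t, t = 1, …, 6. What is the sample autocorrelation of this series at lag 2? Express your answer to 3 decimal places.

Mean x̄ = (31.8 + 28.7 + 15.3 + 19.3 + 21.6 + 14.8)/6 = 21.9167
Deviations from mean: 9.8833, 6.7833, -6.6167, -2.6167, -0.3167, -7.1167
Numerator Σ_{t=1}^{4}(x_t−x̄)(x_{t+2}−x̄) = -62.4272
Denominator Σ(x_t−x̄)² = 245.0683
r_2 = -62.4272 / 245.0683 = -0.255

-0.255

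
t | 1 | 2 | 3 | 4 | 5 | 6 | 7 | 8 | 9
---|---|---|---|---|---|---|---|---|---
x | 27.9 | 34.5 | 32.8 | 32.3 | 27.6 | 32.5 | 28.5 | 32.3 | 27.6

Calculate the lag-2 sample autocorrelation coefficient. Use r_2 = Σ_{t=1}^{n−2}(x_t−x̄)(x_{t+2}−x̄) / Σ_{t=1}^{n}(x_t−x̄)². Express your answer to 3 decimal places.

0.222

Mean x̄ = (27.9 + 34.5 + 32.8 + 32.3 + 27.6 + 32.5 + 28.5 + 32.3 + 27.6)/9 = 30.6667
Numerator Σ_{t=1}^{7}(x_t−x̄)(x_{t+2}−x̄) = 13.0944
Denominator Σ(x_t−x̄)² = 59.1000
r_2 = 13.0944 / 59.1000 = 0.222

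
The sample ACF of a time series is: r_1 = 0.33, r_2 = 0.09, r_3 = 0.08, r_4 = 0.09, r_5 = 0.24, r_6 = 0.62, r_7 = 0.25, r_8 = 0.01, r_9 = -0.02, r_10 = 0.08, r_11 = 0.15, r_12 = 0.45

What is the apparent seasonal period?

The largest autocorrelation is r_6 = 0.62, with a weaker echo at lag 12 (0.45); the remaining lags stay at or below 0.33. The elevated value at lag 1 (0.33), dropping to 0.09 at lag 2, reflects decaying short-term dependence rather than seasonality.
The dominant spike at lag 6 indicates a seasonal period of 6.

6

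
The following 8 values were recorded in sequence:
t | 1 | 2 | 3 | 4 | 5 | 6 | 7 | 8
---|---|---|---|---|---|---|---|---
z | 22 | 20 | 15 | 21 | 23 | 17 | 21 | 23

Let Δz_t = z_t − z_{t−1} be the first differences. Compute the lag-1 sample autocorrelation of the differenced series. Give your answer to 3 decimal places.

First differences Δz: -2, -5, 6, 2, -6, 4, 2
Mean of differences = 0.1429
Numerator Σ(Δz_t−Δz̄)(Δz_{t+1}−Δz̄) = -36.1633
Denominator Σ(Δz_t−Δz̄)² = 124.8571
r_1(Δz) = -36.1633 / 124.8571 = -0.290

-0.290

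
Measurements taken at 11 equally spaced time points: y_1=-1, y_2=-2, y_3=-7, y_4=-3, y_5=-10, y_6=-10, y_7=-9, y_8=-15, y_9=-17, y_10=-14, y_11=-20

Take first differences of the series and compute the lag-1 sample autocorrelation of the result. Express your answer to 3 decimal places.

First differences Δy: -1, -5, 4, -7, 0, 1, -6, -2, 3, -6
Mean of differences = -1.9000
Numerator Σ(Δy_t−Δȳ)(Δy_{t+1}−Δȳ) = -87.4100
Denominator Σ(Δy_t−Δȳ)² = 140.9000
r_1(Δy) = -87.4100 / 140.9000 = -0.620

-0.620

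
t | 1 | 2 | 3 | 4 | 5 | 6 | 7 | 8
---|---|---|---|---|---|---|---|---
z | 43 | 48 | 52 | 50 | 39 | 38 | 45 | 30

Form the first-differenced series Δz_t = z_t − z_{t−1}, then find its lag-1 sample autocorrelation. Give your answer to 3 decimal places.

-0.182

First differences Δz: 5, 4, -2, -11, -1, 7, -15
Mean of differences = -1.8571
Numerator Σ(Δz_t−Δz̄)(Δz_{t+1}−Δz̄) = -76.0204
Denominator Σ(Δz_t−Δz̄)² = 416.8571
r_1(Δz) = -76.0204 / 416.8571 = -0.182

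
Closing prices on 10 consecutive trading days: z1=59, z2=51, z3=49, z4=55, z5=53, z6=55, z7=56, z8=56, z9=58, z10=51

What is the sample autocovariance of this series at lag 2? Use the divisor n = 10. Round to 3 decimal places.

Mean z̄ = (59 + 51 + 49 + 55 + 53 + 55 + 56 + 56 + 58 + 51)/10 = 54.3000
Σ_{t=1}^{8}(z_t−z̄)(z_{t+2}−z̄) = -20.1800
γ_2 = -20.1800 / 10 = -2.018

-2.018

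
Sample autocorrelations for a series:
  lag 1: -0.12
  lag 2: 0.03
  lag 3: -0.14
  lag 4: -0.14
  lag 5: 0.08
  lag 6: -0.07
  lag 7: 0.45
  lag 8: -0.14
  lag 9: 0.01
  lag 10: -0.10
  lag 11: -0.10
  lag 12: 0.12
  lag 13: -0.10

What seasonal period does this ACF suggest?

The largest autocorrelation is r_7 = 0.45; the remaining lags stay at or below 0.12.
The dominant spike at lag 7 indicates a seasonal period of 7.

7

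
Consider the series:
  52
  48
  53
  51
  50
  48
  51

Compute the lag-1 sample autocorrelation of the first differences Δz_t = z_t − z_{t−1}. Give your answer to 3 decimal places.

First differences Δz: -4, 5, -2, -1, -2, 3
Mean of differences = -0.1667
Numerator Σ(Δz_t−Δz̄)(Δz_{t+1}−Δz̄) = -32.0278
Denominator Σ(Δz_t−Δz̄)² = 58.8333
r_1(Δz) = -32.0278 / 58.8333 = -0.544

-0.544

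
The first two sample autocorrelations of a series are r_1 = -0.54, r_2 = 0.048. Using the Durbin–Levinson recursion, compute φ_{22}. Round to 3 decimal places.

φ_{22} = (r_2 − r_1²) / (1 − r_1²)
r_1² = (-0.54)² = 0.2916
Numerator = 0.048 − 0.2916 = -0.2436; denominator = 1 − 0.2916 = 0.7084
φ_{22} = -0.2436 / 0.7084 = -0.344

-0.344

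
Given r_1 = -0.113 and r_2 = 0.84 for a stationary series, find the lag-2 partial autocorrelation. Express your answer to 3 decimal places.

0.838

φ_{22} = (r_2 − r_1²) / (1 − r_1²)
r_1² = (-0.113)² = 0.012769
Numerator = 0.84 − 0.0128 = 0.8272; denominator = 1 − 0.0128 = 0.9872
φ_{22} = 0.8272 / 0.9872 = 0.838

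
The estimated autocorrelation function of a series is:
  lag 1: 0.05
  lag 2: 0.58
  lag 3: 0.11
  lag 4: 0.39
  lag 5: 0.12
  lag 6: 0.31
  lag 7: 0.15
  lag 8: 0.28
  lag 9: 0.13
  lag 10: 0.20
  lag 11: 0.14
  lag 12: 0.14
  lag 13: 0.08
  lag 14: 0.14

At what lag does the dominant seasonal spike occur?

2

The largest autocorrelation is r_2 = 0.58, with weaker echoes at lags 4 (0.39), 6 (0.31), 8 (0.28) and 10 (0.20); the remaining lags stay at or below 0.15.
The dominant spike at lag 2 indicates a seasonal period of 2.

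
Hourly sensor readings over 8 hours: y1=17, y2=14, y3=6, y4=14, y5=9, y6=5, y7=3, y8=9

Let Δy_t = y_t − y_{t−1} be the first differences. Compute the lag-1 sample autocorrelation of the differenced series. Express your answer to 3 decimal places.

First differences Δy: -3, -8, 8, -5, -4, -2, 6
Mean of differences = -1.1429
Numerator Σ(Δy_t−Δȳ)(Δy_{t+1}−Δȳ) = -77.8776
Denominator Σ(Δy_t−Δȳ)² = 208.8571
r_1(Δy) = -77.8776 / 208.8571 = -0.373

-0.373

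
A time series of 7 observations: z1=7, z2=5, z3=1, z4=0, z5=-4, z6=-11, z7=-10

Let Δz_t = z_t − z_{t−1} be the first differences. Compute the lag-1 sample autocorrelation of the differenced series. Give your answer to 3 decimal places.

-0.421

First differences Δz: -2, -4, -1, -4, -7, 1
Mean of differences = -2.8333
Numerator Σ(Δz_t−Δz̄)(Δz_{t+1}−Δz̄) = -16.3611
Denominator Σ(Δz_t−Δz̄)² = 38.8333
r_1(Δz) = -16.3611 / 38.8333 = -0.421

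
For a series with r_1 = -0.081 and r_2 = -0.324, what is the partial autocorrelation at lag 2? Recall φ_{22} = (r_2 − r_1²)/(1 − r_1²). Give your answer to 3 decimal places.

-0.333

φ_{22} = (r_2 − r_1²) / (1 − r_1²)
r_1² = (-0.081)² = 0.006561
Numerator = -0.324 − 0.0066 = -0.3306; denominator = 1 − 0.0066 = 0.9934
φ_{22} = -0.3306 / 0.9934 = -0.333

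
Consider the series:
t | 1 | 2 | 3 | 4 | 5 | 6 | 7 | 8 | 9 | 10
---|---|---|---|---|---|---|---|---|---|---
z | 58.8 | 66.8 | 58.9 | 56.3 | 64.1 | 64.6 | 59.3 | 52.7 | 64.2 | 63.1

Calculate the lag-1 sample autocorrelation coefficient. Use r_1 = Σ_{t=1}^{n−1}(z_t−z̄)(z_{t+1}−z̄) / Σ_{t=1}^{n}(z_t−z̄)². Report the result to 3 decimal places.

Mean z̄ = (58.8 + 66.8 + 58.9 + 56.3 + 64.1 + 64.6 + 59.3 + 52.7 + 64.2 + 63.1)/10 = 60.8800
Numerator Σ_{t=1}^{9}(z_t−z̄)(z_{t+1}−z̄) = -30.4764
Denominator Σ(z_t−z̄)² = 173.8360
r_1 = -30.4764 / 173.8360 = -0.175

-0.175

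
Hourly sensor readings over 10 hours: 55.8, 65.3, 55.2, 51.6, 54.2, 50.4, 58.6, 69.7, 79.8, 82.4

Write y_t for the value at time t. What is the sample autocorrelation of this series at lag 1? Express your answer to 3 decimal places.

Mean ȳ = (55.8 + 65.3 + 55.2 + 51.6 + 54.2 + 50.4 + 58.6 + 69.7 + 79.8 + 82.4)/10 = 62.3000
Numerator Σ_{t=1}^{9}(y_t−ȳ)(y_{t+1}−ȳ) = 716.1300
Denominator Σ(y_t−ȳ)² = 1202.0800
r_1 = 716.1300 / 1202.0800 = 0.596

0.596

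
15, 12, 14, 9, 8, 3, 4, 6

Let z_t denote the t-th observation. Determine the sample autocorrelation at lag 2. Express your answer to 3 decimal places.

0.339

Mean z̄ = (15 + 12 + 14 + 9 + 8 + 3 + 4 + 6)/8 = 8.8750
Deviations from mean: 6.1250, 3.1250, 5.1250, 0.1250, -0.8750, -5.8750, -4.8750, -2.8750
Σ(z_t−z̄)(z_{t+2}−z̄) = (31.3906) + (0.3906) + (-4.4844) + (-0.7344) + (4.2656) + (16.8906) = 47.7188
Denominator Σ(z_t−z̄)² = 140.8750
r_2 = 47.7188 / 140.8750 = 0.339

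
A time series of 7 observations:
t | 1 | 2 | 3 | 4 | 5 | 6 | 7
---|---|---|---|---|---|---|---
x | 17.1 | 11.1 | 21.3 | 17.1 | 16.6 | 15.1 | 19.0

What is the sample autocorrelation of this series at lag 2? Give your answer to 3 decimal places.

-0.033

Mean x̄ = (17.1 + 11.1 + 21.3 + 17.1 + 16.6 + 15.1 + 19.0)/7 = 16.7571
Σ(x_t−x̄)(x_{t+2}−x̄) = (1.5576) + (-1.9396) + (-0.7139) + (-0.5682) + (-0.3524) = -2.0165
Denominator Σ(x_t−x̄)² = 60.6771
r_2 = -2.0165 / 60.6771 = -0.033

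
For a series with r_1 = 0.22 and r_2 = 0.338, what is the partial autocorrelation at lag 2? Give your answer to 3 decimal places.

0.304

φ_{22} = (r_2 − r_1²) / (1 − r_1²)
r_1² = (0.22)² = 0.0484
Numerator = 0.338 − 0.0484 = 0.2896; denominator = 1 − 0.0484 = 0.9516
φ_{22} = 0.2896 / 0.9516 = 0.304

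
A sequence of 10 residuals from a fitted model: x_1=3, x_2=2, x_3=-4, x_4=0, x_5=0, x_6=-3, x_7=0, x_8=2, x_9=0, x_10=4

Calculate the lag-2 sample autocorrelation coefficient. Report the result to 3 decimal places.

-0.148

Mean x̄ = (3 + 2 − 4 + 0 + 0 − 3 + 0 + 2 + 0 + 4)/10 = 0.4000
Numerator Σ_{t=1}^{8}(x_t−x̄)(x_{t+2}−x̄) = -8.3200
Denominator Σ(x_t−x̄)² = 56.4000
r_2 = -8.3200 / 56.4000 = -0.148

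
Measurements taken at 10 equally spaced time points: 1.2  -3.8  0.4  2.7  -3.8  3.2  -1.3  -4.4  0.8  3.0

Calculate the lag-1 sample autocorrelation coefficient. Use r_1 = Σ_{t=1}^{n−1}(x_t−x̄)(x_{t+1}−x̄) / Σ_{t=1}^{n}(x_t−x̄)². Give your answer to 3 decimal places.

Mean x̄ = (1.2 − 3.8 + 0.4 + 2.7 − 3.8 + 3.2 − 1.3 − 4.4 + 0.8 + 3.0)/10 = -0.2000
Numerator Σ_{t=1}^{9}(x_t−x̄)(x_{t+1}−x̄) = -28.2600
Denominator Σ(x_t−x̄)² = 78.3000
r_1 = -28.2600 / 78.3000 = -0.361

-0.361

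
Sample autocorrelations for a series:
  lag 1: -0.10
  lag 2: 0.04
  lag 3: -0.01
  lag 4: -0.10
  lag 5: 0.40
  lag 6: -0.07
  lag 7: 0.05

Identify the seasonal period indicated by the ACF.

The largest autocorrelation is r_5 = 0.40; the remaining lags stay at or below 0.05.
The dominant spike at lag 5 indicates a seasonal period of 5.

5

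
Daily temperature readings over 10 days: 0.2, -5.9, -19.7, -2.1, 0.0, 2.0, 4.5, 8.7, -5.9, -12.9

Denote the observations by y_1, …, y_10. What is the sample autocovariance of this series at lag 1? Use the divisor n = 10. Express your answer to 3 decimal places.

Mean ȳ = (0.2 − 5.9 − 19.7 − 2.1 + 0.0 + 2.0 + 4.5 + 8.7 − 5.9 − 12.9)/10 = -3.1100
Σ_{t=1}^{9}(y_t−ȳ)(y_{t+1}−ȳ) = 162.4539
γ_1 = 162.4539 / 10 = 16.245

16.245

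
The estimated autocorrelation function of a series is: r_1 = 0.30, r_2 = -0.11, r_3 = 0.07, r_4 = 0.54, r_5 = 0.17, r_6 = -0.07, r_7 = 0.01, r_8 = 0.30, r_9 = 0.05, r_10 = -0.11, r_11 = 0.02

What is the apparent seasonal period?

The largest autocorrelation is r_4 = 0.54; the remaining lags stay at or below 0.30.
The dominant spike at lag 4 indicates a seasonal period of 4.

4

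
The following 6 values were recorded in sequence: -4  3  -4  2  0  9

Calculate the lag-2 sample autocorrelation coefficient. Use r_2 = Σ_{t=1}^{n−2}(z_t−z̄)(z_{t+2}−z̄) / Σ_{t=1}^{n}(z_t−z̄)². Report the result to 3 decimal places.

0.333

Mean z̄ = (-4 + 3 − 4 + 2 + 0 + 9)/6 = 1.0000
Deviations from mean: -5.0000, 2.0000, -5.0000, 1.0000, -1.0000, 8.0000
Numerator Σ_{t=1}^{4}(z_t−z̄)(z_{t+2}−z̄) = 40.0000
Denominator Σ(z_t−z̄)² = 120.0000
r_2 = 40.0000 / 120.0000 = 0.333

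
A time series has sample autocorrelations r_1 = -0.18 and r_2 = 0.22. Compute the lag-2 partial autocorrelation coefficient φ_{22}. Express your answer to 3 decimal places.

φ_{22} = (r_2 − r_1²) / (1 − r_1²)
r_1² = (-0.18)² = 0.0324
Numerator = 0.22 − 0.0324 = 0.1876; denominator = 1 − 0.0324 = 0.9676
φ_{22} = 0.1876 / 0.9676 = 0.194

0.194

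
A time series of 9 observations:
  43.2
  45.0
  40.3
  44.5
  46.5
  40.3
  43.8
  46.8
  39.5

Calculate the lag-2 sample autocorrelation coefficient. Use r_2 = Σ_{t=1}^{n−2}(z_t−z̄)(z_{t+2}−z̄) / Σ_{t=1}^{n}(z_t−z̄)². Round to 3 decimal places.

Mean z̄ = (43.2 + 45.0 + 40.3 + 44.5 + 46.5 + 40.3 + 43.8 + 46.8 + 39.5)/9 = 43.3222
Numerator Σ_{t=1}^{7}(z_t−z̄)(z_{t+2}−z̄) = -21.6365
Denominator Σ(z_t−z̄)² = 59.5156
r_2 = -21.6365 / 59.5156 = -0.364

-0.364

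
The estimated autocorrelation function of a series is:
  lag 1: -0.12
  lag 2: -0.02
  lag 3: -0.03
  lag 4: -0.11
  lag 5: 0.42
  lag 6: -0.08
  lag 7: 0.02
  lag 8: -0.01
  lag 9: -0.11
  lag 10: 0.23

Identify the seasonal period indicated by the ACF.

The largest autocorrelation is r_5 = 0.42, with a weaker echo at lag 10 (0.23); the remaining lags stay at or below 0.02.
The dominant spike at lag 5 indicates a seasonal period of 5.

5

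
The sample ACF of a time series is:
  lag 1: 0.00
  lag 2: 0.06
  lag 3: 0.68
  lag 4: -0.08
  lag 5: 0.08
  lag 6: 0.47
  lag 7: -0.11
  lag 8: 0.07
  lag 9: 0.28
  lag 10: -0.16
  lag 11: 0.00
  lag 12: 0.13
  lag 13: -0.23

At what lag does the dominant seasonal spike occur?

3

The largest autocorrelation is r_3 = 0.68, with weaker echoes at lags 6 (0.47) and 9 (0.28); the remaining lags stay at or below 0.13.
The dominant spike at lag 3 indicates a seasonal period of 3.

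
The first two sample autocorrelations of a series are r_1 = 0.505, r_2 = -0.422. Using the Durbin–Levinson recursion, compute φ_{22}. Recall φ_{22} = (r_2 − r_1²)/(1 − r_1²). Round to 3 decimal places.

φ_{22} = (r_2 − r_1²) / (1 − r_1²)
r_1² = (0.505)² = 0.255025
Numerator = -0.422 − 0.2550 = -0.6770; denominator = 1 − 0.2550 = 0.7450
φ_{22} = -0.6770 / 0.7450 = -0.909

-0.909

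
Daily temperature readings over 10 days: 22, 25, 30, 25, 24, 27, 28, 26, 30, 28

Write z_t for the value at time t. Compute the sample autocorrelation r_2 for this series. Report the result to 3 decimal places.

Mean z̄ = (22 + 25 + 30 + 25 + 24 + 27 + 28 + 26 + 30 + 28)/10 = 26.5000
Numerator Σ_{t=1}^{8}(z_t−z̄)(z_{t+2}−z̄) = -22.5000
Denominator Σ(z_t−z̄)² = 60.5000
r_2 = -22.5000 / 60.5000 = -0.372

-0.372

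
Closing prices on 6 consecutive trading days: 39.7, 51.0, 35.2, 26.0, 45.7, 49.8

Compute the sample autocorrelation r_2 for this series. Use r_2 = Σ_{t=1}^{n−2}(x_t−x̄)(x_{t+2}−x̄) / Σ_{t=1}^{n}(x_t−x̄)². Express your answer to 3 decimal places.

-0.646

Mean x̄ = (39.7 + 51.0 + 35.2 + 26.0 + 45.7 + 49.8)/6 = 41.2333
Deviations from mean: -1.5333, 9.7667, -6.0333, -15.2333, 4.4667, 8.5667
Σ(x_t−x̄)(x_{t+2}−x̄) = (9.2511) + (-148.7789) + (-26.9489) + (-130.4989) = -296.9756
Denominator Σ(x_t−x̄)² = 459.5333
r_2 = -296.9756 / 459.5333 = -0.646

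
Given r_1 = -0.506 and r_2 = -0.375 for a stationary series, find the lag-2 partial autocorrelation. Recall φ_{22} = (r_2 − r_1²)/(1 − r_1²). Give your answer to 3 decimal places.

-0.848

φ_{22} = (r_2 − r_1²) / (1 − r_1²)
r_1² = (-0.506)² = 0.256036
Numerator = -0.375 − 0.2560 = -0.6310; denominator = 1 − 0.2560 = 0.7440
φ_{22} = -0.6310 / 0.7440 = -0.848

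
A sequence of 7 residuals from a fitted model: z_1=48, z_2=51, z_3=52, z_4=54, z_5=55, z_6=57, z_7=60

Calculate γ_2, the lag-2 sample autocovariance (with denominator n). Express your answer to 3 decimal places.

2.259

Mean z̄ = (48 + 51 + 52 + 54 + 55 + 57 + 60)/7 = 53.8571
Σ_{t=1}^{5}(z_t−z̄)(z_{t+2}−z̄) = 15.8163
γ_2 = 15.8163 / 7 = 2.259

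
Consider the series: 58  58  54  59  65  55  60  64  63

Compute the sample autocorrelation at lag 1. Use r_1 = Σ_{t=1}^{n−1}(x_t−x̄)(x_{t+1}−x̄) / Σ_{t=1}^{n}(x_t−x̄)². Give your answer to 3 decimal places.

Mean x̄ = (58 + 58 + 54 + 59 + 65 + 55 + 60 + 64 + 63)/9 = 59.5556
Numerator Σ_{t=1}^{8}(x_t−x̄)(x_{t+1}−x̄) = 1.5802
Denominator Σ(x_t−x̄)² = 118.2222
r_1 = 1.5802 / 118.2222 = 0.013

0.013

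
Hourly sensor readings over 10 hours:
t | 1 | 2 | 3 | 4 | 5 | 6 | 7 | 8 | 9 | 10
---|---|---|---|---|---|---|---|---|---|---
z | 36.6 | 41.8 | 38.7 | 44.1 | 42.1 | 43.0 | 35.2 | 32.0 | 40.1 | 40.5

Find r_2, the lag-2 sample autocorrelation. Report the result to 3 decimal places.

-0.159

Mean z̄ = (36.6 + 41.8 + 38.7 + 44.1 + 42.1 + 43.0 + 35.2 + 32.0 + 40.1 + 40.5)/10 = 39.4100
Numerator Σ_{t=1}^{8}(z_t−z̄)(z_{t+2}−z̄) = -20.7772
Denominator Σ(z_t−z̄)² = 130.5290
r_2 = -20.7772 / 130.5290 = -0.159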